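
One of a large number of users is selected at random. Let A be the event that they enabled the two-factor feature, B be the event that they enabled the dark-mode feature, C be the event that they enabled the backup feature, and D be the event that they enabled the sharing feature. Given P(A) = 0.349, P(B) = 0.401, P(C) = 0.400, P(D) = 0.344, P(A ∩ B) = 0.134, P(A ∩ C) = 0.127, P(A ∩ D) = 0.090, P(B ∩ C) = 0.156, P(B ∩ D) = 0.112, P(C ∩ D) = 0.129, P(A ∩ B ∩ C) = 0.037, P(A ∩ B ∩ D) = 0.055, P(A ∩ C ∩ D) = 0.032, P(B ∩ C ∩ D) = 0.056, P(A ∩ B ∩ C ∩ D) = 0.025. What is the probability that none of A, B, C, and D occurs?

P(A ∪ B ∪ C ∪ D) = 0.349 + 0.401 + 0.400 + 0.344 − 0.134 − 0.127 − 0.090 − 0.156 − 0.112 − 0.129 + 0.037 + 0.055 + 0.032 + 0.056 − 0.025 = 0.901
P(none) = 1 − 0.901 = 0.099

0.099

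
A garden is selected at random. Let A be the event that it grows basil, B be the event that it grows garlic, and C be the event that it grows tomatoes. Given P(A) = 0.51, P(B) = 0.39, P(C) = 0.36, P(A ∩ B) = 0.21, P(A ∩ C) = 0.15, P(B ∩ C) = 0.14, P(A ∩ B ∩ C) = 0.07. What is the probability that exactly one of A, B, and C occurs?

0.47

Using the inclusion–exclusion count for exactly one event:
P(exactly one) = 0.51 + 0.39 + 0.36 − 2·0.21 − 2·0.15 − 2·0.14 + 3·0.07 = 0.47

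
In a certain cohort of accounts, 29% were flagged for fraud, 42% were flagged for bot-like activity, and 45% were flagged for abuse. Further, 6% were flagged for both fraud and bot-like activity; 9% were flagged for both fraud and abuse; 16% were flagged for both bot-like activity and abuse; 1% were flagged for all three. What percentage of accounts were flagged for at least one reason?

86%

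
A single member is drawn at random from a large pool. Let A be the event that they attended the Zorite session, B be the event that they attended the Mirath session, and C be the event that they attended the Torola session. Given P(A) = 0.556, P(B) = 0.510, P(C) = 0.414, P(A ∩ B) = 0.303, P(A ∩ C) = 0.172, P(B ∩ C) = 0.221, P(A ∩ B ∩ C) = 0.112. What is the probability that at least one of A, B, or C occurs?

0.896

P(A ∪ B ∪ C) = 0.556 + 0.510 + 0.414 − 0.303 − 0.172 − 0.221 + 0.112 = 0.896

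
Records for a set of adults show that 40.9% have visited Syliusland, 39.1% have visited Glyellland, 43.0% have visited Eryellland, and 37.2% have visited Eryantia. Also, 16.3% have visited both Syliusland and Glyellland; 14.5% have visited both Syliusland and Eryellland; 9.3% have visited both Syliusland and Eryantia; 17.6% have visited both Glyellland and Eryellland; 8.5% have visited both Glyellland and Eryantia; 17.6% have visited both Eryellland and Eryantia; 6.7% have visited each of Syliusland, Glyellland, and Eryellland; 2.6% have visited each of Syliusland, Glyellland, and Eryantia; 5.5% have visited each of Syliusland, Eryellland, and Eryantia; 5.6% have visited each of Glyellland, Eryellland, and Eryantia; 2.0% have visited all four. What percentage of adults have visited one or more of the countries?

94.8%

Inclusion–exclusion gives
P(≥1) = 40.9 + 39.1 + 43.0 + 37.2 − 16.3 − 14.5 − 9.3 − 17.6 − 8.5 − 17.6 + 6.7 + 2.6 + 5.5 + 5.6 − 2.0 = 94.8%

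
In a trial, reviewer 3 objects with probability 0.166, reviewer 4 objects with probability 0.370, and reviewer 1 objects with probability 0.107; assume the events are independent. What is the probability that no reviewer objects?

P(none) = (1 − 0.166) × (1 − 0.370) × (1 − 0.107) = 0.834 × 0.630 × 0.893 = 0.46920006

0.46920006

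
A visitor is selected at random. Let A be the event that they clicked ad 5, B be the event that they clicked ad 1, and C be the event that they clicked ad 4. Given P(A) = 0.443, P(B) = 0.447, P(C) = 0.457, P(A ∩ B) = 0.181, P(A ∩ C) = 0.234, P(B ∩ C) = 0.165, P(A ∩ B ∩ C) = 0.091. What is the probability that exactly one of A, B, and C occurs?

By inclusion–exclusion (exactly-one form):
P(exactly one) = 0.443 + 0.447 + 0.457 − 2·0.181 − 2·0.234 − 2·0.165 + 3·0.091 = 0.460

0.460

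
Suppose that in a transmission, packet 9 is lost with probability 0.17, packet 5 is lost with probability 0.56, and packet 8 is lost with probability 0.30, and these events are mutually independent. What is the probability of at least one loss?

Since the events are independent, P(none) is the product of the individual non-occurrence probabilities.
P(none) = (1 − 0.17) × (1 − 0.56) × (1 − 0.30) = 0.83 × 0.44 × 0.70 = 0.25564
P(at least one) = 1 − 0.25564 = 0.74436

0.74436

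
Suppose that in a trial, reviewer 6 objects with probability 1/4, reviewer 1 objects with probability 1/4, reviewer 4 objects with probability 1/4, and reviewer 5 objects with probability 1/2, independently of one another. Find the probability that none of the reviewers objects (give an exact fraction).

27/128

P(none) = (1 − 1/4) × (1 − 1/4) × (1 − 1/4) × (1 − 1/2) = 3/4 × 3/4 × 3/4 × 1/2 = 27/128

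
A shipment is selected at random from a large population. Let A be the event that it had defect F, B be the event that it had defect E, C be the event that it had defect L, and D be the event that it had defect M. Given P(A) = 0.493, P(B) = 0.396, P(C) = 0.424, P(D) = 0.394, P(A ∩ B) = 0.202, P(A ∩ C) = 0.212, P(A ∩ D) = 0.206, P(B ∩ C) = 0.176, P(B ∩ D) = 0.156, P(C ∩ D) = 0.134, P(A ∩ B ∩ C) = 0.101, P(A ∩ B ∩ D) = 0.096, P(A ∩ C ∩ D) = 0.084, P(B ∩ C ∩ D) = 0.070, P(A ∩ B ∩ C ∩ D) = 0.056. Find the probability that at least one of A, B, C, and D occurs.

Inclusion–exclusion gives
P(A ∪ B ∪ C ∪ D) = 0.493 + 0.396 + 0.424 + 0.394 − 0.202 − 0.212 − 0.206 − 0.176 − 0.156 − 0.134 + 0.101 + 0.096 + 0.084 + 0.070 − 0.056 = 0.916

0.916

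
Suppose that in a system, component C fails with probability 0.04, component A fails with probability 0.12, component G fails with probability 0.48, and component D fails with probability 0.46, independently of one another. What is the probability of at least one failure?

P(none) = (1 − 0.04) × (1 − 0.12) × (1 − 0.48) × (1 − 0.46) = 0.96 × 0.88 × 0.52 × 0.54 = 0.23721984
P(at least one) = 1 − 0.23721984 = 0.76278016

0.76278016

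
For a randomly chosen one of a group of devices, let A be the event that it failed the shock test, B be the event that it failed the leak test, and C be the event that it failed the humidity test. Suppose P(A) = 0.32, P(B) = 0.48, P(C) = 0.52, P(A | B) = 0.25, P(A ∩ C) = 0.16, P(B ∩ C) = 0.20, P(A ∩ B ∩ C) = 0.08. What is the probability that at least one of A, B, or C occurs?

0.92

P(A ∩ B) = P(B)·P(A|B) = 0.48 × 0.25 = 0.12
By inclusion-exclusion,
P(A ∪ B ∪ C) = 0.32 + 0.48 + 0.52 − 0.12 − 0.16 − 0.20 + 0.08 = 0.92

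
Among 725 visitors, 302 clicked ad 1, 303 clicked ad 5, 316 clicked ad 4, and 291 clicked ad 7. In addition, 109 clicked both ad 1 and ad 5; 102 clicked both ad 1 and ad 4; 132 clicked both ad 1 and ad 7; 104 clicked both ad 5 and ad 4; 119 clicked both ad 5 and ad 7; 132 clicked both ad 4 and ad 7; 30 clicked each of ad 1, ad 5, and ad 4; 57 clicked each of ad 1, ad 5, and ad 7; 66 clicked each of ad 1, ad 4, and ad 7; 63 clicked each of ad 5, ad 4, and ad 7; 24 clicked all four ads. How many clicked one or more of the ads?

706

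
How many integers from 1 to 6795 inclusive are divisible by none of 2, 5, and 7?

Inclusion–exclusion gives
3397 + 1359 + 970 − 679 − 485 − 194 + 97 = 4465
6795 − 4465 = 2330

2330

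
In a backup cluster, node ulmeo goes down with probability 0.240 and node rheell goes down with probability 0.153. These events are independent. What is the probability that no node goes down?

P(none) = (1 − 0.240) × (1 − 0.153) = 0.760 × 0.847 = 0.64372

0.64372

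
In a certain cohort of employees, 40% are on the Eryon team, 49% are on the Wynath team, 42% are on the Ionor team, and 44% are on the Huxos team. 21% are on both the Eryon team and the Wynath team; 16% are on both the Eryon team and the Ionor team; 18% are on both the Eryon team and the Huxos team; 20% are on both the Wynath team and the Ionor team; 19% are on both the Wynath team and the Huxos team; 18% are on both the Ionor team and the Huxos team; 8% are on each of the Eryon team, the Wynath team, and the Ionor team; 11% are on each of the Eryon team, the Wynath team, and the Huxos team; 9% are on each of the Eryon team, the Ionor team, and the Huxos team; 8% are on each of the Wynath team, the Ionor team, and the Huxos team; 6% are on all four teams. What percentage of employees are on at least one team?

Apply inclusion-exclusion:
P(at least one) = 40 + 49 + 42 + 44 − 21 − 16 − 18 − 20 − 19 − 18 + 8 + 11 + 9 + 8 − 6 = 93%

93%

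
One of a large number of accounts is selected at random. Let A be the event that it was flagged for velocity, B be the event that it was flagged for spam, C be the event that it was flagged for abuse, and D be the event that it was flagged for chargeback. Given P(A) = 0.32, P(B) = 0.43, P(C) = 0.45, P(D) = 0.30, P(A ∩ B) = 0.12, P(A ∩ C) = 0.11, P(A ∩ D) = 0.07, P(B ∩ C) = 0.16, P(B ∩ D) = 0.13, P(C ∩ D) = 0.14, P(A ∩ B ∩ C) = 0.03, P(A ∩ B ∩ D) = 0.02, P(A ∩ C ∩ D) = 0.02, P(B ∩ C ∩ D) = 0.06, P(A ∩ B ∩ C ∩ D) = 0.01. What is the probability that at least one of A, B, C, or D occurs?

Apply inclusion-exclusion:
P(A ∪ B ∪ C ∪ D) = 0.32 + 0.43 + 0.45 + 0.30 − 0.12 − 0.11 − 0.07 − 0.16 − 0.13 − 0.14 + 0.03 + 0.02 + 0.02 + 0.06 − 0.01 = 0.89

0.89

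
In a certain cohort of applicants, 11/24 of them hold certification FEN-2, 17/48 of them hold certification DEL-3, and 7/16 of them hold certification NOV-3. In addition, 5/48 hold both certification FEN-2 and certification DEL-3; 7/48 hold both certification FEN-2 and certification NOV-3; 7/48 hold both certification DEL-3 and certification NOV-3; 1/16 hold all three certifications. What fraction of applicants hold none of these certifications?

1/12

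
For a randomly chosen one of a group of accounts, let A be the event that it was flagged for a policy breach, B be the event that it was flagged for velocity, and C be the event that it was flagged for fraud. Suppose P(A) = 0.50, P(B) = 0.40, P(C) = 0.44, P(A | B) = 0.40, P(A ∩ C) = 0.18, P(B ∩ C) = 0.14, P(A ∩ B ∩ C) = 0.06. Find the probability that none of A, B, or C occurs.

P(A ∩ B) = P(B)·P(A|B) = 0.40 × 0.40 = 0.16
By inclusion–exclusion:
P(A ∪ B ∪ C) = 0.50 + 0.40 + 0.44 − 0.16 − 0.18 − 0.14 + 0.06 = 0.92
P(none) = 1 − 0.92 = 0.08

0.08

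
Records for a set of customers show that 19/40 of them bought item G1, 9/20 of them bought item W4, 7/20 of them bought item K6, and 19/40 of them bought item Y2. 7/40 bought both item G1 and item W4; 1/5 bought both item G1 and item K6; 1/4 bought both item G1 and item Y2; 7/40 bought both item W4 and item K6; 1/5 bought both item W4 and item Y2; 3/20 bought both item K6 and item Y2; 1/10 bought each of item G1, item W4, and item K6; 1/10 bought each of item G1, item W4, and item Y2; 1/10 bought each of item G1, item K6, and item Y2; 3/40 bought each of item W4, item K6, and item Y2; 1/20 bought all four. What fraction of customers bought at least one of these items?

Using inclusion–exclusion:
P(≥1) = 19/40 + 9/20 + 7/20 + 19/40 − 7/40 − 1/5 − 1/4 − 7/40 − 1/5 − 3/20 + 1/10 + 1/10 + 1/10 + 3/40 − 1/20 = 37/40

37/40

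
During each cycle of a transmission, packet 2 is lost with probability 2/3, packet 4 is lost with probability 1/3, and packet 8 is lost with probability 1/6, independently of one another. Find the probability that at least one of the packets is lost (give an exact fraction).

P(none) = (1 − 2/3) × (1 − 1/3) × (1 − 1/6) = 1/3 × 2/3 × 5/6 = 5/27
P(at least one) = 1 − 5/27 = 22/27

22/27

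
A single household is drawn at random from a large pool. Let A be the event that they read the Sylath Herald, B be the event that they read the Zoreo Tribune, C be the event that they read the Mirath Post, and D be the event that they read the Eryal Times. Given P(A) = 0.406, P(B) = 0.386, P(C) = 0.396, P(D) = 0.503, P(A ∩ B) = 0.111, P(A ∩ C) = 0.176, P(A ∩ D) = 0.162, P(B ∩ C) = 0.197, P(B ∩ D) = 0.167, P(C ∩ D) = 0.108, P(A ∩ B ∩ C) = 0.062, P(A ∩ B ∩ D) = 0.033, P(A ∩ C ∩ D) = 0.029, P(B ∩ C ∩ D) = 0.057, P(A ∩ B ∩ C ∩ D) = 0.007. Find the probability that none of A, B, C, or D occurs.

0.056

P(A ∪ B ∪ C ∪ D) = 0.406 + 0.386 + 0.396 + 0.503 − 0.111 − 0.176 − 0.162 − 0.197 − 0.167 − 0.108 + 0.062 + 0.033 + 0.029 + 0.057 − 0.007 = 0.944
P(none) = 1 − 0.944 = 0.056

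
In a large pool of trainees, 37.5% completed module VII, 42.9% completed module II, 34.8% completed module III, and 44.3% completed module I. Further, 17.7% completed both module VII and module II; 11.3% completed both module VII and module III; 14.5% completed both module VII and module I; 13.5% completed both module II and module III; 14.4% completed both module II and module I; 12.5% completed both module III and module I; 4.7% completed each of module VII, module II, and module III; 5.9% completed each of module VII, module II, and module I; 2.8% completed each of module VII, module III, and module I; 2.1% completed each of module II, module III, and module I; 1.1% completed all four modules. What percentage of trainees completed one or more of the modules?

90.0%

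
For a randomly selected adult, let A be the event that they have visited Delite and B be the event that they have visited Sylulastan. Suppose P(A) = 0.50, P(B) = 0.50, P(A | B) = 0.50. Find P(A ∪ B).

P(A ∩ B) = P(B)·P(A|B) = 0.50 × 0.50 = 0.25
By inclusion-exclusion,
P(A ∪ B) = 0.50 + 0.50 − 0.25 = 0.75

0.75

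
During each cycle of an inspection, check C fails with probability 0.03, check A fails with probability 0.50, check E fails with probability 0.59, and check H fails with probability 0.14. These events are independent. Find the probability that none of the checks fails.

0.171011

Independence gives P(none) = ∏(1 − pᵢ).
P(none) = (1 − 0.03) × (1 − 0.50) × (1 − 0.59) × (1 − 0.14) = 0.97 × 0.50 × 0.41 × 0.86 = 0.171011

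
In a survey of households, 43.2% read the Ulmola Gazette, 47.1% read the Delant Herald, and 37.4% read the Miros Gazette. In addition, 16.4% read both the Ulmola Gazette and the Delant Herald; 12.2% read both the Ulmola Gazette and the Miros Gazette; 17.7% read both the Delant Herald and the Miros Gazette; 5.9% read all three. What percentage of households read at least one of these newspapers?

87.3%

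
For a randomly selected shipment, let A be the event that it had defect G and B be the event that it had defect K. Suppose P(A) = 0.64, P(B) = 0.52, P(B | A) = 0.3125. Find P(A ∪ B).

P(A ∩ B) = P(A)·P(B|A) = 0.64 × 0.3125 = 0.20
By inclusion-exclusion,
P(A ∪ B) = 0.64 + 0.52 − 0.20 = 0.96

0.96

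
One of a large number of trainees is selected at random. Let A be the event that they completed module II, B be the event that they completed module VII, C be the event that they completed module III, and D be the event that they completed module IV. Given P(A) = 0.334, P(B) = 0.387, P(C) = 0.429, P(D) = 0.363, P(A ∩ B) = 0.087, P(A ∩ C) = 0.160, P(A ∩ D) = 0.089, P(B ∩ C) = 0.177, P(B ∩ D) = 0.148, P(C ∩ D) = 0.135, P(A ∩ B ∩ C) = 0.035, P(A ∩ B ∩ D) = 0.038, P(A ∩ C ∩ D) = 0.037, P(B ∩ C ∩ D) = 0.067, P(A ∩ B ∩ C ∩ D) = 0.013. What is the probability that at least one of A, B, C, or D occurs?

0.881

P(A ∪ B ∪ C ∪ D) = 0.334 + 0.387 + 0.429 + 0.363 − 0.087 − 0.160 − 0.089 − 0.177 − 0.148 − 0.135 + 0.035 + 0.038 + 0.037 + 0.067 − 0.013 = 0.881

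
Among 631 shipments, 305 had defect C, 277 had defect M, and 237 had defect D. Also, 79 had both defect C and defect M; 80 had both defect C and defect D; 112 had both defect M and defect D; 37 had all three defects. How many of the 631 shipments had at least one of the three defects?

585

|union| = 305 + 277 + 237 − 79 − 80 − 112 + 37 = 585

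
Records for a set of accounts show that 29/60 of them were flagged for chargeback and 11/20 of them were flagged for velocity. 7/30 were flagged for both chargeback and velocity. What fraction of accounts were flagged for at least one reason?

P(at least one) = 29/60 + 11/20 − 7/30 = 4/5

4/5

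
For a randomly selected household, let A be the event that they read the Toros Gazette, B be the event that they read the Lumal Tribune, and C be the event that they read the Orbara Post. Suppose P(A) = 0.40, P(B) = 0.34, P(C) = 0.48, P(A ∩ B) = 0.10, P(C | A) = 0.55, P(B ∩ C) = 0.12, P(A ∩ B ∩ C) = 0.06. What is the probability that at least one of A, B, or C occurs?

P(A ∩ C) = P(A)·P(C|A) = 0.40 × 0.55 = 0.22
Apply inclusion-exclusion:
P(A ∪ B ∪ C) = 0.40 + 0.34 + 0.48 − 0.10 − 0.22 − 0.12 + 0.06 = 0.84

0.84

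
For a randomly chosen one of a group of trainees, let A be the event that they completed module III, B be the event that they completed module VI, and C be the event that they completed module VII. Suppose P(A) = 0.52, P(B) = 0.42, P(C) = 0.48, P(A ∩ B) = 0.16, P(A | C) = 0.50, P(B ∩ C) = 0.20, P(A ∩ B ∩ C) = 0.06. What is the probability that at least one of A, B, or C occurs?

P(A ∩ C) = P(C)·P(A|C) = 0.48 × 0.50 = 0.24
By inclusion–exclusion:
P(A ∪ B ∪ C) = 0.52 + 0.42 + 0.48 − 0.16 − 0.24 − 0.20 + 0.06 = 0.88

0.88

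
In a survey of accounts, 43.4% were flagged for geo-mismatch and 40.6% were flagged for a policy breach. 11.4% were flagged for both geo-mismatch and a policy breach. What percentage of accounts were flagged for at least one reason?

72.6%

P(at least one) = 43.4 + 40.6 − 11.4 = 72.6%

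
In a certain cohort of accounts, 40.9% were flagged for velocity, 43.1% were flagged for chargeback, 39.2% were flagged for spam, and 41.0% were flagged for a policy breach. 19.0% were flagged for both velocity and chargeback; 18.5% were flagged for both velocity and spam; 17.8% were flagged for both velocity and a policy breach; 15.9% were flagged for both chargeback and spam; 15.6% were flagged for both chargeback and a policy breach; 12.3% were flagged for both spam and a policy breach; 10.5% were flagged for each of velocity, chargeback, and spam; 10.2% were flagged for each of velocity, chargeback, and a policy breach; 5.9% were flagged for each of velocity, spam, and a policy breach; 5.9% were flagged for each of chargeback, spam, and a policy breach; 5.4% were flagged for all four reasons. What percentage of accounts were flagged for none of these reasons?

7.8%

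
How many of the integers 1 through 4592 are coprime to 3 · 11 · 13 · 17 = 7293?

⌊4592/3⌋ + ⌊4592/11⌋ + ⌊4592/13⌋ + ⌊4592/17⌋ − ⌊4592/33⌋ − ⌊4592/39⌋ − ⌊4592/51⌋ − ⌊4592/143⌋ − ⌊4592/187⌋ − ⌊4592/221⌋ + ⌊4592/429⌋ + ⌊4592/561⌋ + ⌊4592/663⌋ + ⌊4592/2431⌋ − ⌊4592/7293⌋ = 1530 + 417 + 353 + 270 − 139 − 117 − 90 − 32 − 24 − 20 + 10 + 8 + 6 + 1 − 0 = 2173
4592 − 2173 = 2419

2419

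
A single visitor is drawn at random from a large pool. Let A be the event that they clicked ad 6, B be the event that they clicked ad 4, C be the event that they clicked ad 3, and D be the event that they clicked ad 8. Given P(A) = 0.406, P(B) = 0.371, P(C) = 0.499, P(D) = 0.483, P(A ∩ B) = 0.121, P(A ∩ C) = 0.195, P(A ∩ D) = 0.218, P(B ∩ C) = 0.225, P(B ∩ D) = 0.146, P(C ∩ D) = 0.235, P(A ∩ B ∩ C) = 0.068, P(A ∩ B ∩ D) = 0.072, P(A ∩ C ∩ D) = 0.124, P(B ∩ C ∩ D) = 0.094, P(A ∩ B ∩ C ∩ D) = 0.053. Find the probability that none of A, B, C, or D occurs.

P(A ∪ B ∪ C ∪ D) = 0.406 + 0.371 + 0.499 + 0.483 − 0.121 − 0.195 − 0.218 − 0.225 − 0.146 − 0.235 + 0.068 + 0.072 + 0.124 + 0.094 − 0.053 = 0.924
P(none) = 1 − 0.924 = 0.076

0.076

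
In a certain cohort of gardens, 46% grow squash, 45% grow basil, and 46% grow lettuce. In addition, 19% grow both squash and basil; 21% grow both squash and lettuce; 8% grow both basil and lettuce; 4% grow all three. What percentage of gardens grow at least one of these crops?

93%

P(≥1) = 46 + 45 + 46 − 19 − 21 − 8 + 4 = 93%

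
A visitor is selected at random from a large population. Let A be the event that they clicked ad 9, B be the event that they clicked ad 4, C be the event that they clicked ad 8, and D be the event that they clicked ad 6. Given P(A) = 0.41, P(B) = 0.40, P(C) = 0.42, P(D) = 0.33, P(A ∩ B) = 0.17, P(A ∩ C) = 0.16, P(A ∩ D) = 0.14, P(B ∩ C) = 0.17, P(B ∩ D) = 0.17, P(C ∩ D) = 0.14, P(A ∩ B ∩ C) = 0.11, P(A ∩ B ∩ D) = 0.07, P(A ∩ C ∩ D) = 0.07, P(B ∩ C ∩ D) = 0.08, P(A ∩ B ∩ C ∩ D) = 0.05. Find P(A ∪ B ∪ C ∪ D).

0.89

By inclusion–exclusion:
P(A ∪ B ∪ C ∪ D) = 0.41 + 0.40 + 0.42 + 0.33 − 0.17 − 0.16 − 0.14 − 0.17 − 0.17 − 0.14 + 0.11 + 0.07 + 0.07 + 0.08 − 0.05 = 0.89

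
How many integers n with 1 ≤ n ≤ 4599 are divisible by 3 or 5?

2146

By inclusion-exclusion,
1533 + 919 − 306 = 2146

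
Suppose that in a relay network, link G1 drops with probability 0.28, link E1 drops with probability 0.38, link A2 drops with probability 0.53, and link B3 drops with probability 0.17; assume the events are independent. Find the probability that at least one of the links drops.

Since the events are independent, P(none) is the product of the individual non-occurrence probabilities.
P(none) = (1 − 0.28) × (1 − 0.38) × (1 − 0.53) × (1 − 0.17) = 0.72 × 0.62 × 0.47 × 0.83 = 0.17414064
P(at least one) = 1 − 0.17414064 = 0.82585936

0.82585936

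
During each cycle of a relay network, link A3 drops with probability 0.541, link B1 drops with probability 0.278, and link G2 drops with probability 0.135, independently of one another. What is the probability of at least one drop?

P(none) = (1 − 0.541) × (1 − 0.278) × (1 − 0.135) = 0.459 × 0.722 × 0.865 = 0.28665927
P(at least one) = 1 − 0.28665927 = 0.71334073

0.71334073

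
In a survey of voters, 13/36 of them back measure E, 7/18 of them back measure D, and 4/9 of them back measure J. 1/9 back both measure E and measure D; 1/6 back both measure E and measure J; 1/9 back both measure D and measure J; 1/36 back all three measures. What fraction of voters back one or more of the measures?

5/6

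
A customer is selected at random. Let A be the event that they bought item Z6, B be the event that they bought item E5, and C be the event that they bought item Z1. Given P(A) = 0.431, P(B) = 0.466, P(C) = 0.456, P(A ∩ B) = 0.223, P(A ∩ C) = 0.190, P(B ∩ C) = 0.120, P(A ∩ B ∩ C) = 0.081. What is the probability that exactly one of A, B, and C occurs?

Using the inclusion–exclusion count for exactly one event:
P(exactly one) = 0.431 + 0.466 + 0.456 − 2·0.223 − 2·0.190 − 2·0.120 + 3·0.081 = 0.530

0.530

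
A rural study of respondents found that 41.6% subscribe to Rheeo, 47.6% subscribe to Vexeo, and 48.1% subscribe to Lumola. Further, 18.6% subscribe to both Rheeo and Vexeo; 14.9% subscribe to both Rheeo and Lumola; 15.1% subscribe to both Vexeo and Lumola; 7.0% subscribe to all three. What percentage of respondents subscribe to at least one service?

95.7%

Apply inclusion-exclusion:
P(union) = 41.6 + 47.6 + 48.1 − 18.6 − 14.9 − 15.1 + 7.0 = 95.7%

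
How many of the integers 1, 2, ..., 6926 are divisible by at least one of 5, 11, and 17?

2185

Apply inclusion-exclusion:
⌊6926/5⌋ + ⌊6926/11⌋ + ⌊6926/17⌋ − ⌊6926/55⌋ − ⌊6926/85⌋ − ⌊6926/187⌋ + ⌊6926/935⌋ = 1385 + 629 + 407 − 125 − 81 − 37 + 7 = 2185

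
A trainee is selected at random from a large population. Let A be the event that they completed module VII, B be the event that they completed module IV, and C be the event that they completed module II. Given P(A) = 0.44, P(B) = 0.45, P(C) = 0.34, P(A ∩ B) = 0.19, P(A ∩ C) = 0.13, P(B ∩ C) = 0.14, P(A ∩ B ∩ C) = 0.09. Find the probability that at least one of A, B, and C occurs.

Inclusion–exclusion gives
P(A ∪ B ∪ C) = 0.44 + 0.45 + 0.34 − 0.19 − 0.13 − 0.14 + 0.09 = 0.86

0.86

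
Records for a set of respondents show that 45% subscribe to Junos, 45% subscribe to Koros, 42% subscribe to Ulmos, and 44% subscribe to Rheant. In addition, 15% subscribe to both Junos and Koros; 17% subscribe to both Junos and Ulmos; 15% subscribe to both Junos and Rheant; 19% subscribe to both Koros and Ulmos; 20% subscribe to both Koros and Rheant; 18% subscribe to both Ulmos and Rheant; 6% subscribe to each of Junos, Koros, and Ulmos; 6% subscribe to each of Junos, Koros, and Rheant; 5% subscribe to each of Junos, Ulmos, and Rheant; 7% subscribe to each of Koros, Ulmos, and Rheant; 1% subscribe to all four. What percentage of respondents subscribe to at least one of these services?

95%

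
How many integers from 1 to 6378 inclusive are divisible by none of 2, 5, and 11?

2319

floor(6378/2) + floor(6378/5) + floor(6378/11) − floor(6378/10) − floor(6378/22) − floor(6378/55) + floor(6378/110) = 3189 + 1275 + 579 − 637 − 289 − 115 + 57 = 4059
6378 − 4059 = 2319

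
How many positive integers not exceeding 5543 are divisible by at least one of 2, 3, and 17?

3804

floor(5543/2) + floor(5543/3) + floor(5543/17) − floor(5543/6) − floor(5543/34) − floor(5543/51) + floor(5543/102) = 2771 + 1847 + 326 − 923 − 163 − 108 + 54 = 3804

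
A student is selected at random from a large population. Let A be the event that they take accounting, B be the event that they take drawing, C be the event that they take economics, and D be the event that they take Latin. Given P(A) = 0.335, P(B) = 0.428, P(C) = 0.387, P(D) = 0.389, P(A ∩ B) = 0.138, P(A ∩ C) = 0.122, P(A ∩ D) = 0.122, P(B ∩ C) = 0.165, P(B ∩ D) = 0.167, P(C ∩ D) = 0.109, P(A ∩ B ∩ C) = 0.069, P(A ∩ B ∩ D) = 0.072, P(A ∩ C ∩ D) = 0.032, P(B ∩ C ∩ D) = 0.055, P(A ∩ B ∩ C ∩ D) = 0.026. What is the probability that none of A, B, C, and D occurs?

0.082

By inclusion-exclusion,
P(A ∪ B ∪ C ∪ D) = 0.335 + 0.428 + 0.387 + 0.389 − 0.138 − 0.122 − 0.122 − 0.165 − 0.167 − 0.109 + 0.069 + 0.072 + 0.032 + 0.055 − 0.026 = 0.918
P(none) = 1 − 0.918 = 0.082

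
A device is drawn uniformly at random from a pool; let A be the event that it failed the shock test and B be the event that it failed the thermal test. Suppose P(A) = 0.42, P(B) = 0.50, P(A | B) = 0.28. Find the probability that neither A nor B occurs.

P(A ∩ B) = P(B)·P(A|B) = 0.50 × 0.28 = 0.14
P(A ∪ B) = 0.42 + 0.50 − 0.14 = 0.78
P(none) = 1 − 0.78 = 0.22

0.22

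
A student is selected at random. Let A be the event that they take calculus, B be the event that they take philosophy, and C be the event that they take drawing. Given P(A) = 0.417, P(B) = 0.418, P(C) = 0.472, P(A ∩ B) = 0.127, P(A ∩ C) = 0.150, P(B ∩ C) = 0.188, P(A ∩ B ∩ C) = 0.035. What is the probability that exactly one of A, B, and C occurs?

P(exactly one) = 0.417 + 0.418 + 0.472 − 2·0.127 − 2·0.150 − 2·0.188 + 3·0.035 = 0.482

0.482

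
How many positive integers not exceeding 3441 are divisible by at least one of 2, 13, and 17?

floor(3441/2) + floor(3441/13) + floor(3441/17) − floor(3441/26) − floor(3441/34) − floor(3441/221) + floor(3441/442) = 1720 + 264 + 202 − 132 − 101 − 15 + 7 = 1945

1945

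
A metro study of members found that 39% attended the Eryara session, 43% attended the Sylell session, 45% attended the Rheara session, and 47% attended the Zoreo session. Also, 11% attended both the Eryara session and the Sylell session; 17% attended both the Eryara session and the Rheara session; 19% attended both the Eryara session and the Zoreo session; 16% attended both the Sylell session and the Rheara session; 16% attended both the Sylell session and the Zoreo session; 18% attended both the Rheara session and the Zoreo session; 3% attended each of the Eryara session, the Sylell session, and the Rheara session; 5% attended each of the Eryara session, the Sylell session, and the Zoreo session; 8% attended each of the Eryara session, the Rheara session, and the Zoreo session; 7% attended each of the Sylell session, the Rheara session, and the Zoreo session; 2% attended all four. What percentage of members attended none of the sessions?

2%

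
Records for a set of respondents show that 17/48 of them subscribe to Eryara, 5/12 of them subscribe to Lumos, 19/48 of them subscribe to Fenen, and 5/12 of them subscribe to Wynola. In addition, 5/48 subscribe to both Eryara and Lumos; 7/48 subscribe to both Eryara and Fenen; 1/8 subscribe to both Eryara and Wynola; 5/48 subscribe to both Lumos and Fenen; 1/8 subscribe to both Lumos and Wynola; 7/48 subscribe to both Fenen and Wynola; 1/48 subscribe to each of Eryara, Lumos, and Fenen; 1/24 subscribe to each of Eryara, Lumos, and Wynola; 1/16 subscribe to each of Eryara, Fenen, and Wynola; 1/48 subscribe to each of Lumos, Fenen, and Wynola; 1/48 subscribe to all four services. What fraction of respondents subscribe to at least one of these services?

23/24

By inclusion-exclusion,
P(union) = 17/48 + 5/12 + 19/48 + 5/12 − 5/48 − 7/48 − 1/8 − 5/48 − 1/8 − 7/48 + 1/48 + 1/24 + 1/16 + 1/48 − 1/48 = 23/24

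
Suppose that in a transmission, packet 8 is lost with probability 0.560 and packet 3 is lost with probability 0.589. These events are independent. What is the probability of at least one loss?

0.81916

P(none) = (1 − 0.560) × (1 − 0.589) = 0.440 × 0.411 = 0.18084
P(at least one) = 1 − 0.18084 = 0.81916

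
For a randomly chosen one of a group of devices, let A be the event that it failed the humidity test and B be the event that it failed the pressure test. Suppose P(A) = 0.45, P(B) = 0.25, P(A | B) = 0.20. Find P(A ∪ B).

0.65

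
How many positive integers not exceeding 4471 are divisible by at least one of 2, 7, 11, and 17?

2831

By inclusion-exclusion,
floor(4471/2) + floor(4471/7) + floor(4471/11) + floor(4471/17) − floor(4471/14) − floor(4471/22) − floor(4471/34) − floor(4471/77) − floor(4471/119) − floor(4471/187) + floor(4471/154) + floor(4471/238) + floor(4471/374) + floor(4471/1309) − floor(4471/2618) = 2235 + 638 + 406 + 263 − 319 − 203 − 131 − 58 − 37 − 23 + 29 + 18 + 11 + 3 − 1 = 2831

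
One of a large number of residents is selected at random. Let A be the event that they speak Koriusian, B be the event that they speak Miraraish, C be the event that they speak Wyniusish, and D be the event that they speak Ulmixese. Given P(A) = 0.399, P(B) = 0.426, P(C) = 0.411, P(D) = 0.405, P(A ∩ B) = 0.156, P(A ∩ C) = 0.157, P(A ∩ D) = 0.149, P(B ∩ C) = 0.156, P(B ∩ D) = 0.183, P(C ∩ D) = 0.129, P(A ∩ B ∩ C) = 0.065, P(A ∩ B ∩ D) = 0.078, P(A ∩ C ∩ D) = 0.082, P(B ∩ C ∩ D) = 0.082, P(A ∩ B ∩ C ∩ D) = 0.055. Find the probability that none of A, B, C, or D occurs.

Apply inclusion-exclusion:
P(A ∪ B ∪ C ∪ D) = 0.399 + 0.426 + 0.411 + 0.405 − 0.156 − 0.157 − 0.149 − 0.156 − 0.183 − 0.129 + 0.065 + 0.078 + 0.082 + 0.082 − 0.055 = 0.963
P(none) = 1 − 0.963 = 0.037

0.037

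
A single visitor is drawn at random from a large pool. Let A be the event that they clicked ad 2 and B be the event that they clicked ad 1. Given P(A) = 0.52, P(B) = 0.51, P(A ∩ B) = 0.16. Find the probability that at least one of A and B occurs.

P(A ∪ B) = 0.52 + 0.51 − 0.16 = 0.87

0.87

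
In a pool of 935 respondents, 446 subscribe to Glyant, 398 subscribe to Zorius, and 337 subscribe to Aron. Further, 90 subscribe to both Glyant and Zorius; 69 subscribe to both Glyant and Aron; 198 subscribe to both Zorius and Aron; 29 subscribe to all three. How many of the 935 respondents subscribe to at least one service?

853

By inclusion-exclusion,
|union| = 446 + 398 + 337 − 90 − 69 − 198 + 29 = 853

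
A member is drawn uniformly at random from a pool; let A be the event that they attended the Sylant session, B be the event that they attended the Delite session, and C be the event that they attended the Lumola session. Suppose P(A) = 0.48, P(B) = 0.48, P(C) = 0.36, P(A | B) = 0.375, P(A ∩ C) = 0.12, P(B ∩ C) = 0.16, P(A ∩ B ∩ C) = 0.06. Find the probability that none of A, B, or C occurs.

0.08

P(A ∩ B) = P(B)·P(A|B) = 0.48 × 0.375 = 0.18
By inclusion–exclusion:
P(A ∪ B ∪ C) = 0.48 + 0.48 + 0.36 − 0.18 − 0.12 − 0.16 + 0.06 = 0.92
P(none) = 1 − 0.92 = 0.08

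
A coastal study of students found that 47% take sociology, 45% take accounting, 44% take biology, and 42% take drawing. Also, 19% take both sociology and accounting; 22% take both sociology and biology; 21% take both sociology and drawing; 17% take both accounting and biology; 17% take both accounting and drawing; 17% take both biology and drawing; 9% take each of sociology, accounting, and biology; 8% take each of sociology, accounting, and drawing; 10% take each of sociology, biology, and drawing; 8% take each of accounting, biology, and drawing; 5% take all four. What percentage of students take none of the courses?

Inclusion–exclusion gives
P(at least one) = 47 + 45 + 44 + 42 − 19 − 22 − 21 − 17 − 17 − 17 + 9 + 8 + 10 + 8 − 5 = 95%
P(none) = 100% − 95% = 5%

5%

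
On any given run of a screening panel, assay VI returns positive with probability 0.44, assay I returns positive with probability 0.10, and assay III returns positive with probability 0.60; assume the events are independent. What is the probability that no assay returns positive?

0.2016

P(none) = (1 − 0.44) × (1 − 0.10) × (1 − 0.60) = 0.56 × 0.90 × 0.40 = 0.2016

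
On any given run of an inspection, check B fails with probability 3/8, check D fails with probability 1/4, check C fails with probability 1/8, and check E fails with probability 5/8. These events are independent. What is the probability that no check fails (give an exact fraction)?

315/2048

P(none) = (1 − 3/8) × (1 − 1/4) × (1 − 1/8) × (1 − 5/8) = 5/8 × 3/4 × 7/8 × 3/8 = 315/2048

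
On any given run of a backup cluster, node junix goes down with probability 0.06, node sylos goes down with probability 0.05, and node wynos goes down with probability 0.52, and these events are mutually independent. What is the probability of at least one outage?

Independence gives P(none) = ∏(1 − pᵢ).
P(none) = (1 − 0.06) × (1 − 0.05) × (1 − 0.52) = 0.94 × 0.95 × 0.48 = 0.42864
P(at least one) = 1 − 0.42864 = 0.57136

0.57136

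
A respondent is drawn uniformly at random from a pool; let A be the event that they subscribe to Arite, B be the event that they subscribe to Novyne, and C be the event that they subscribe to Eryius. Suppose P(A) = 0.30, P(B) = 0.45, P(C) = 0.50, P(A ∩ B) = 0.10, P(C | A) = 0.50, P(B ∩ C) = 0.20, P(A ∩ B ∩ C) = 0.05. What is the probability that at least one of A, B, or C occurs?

0.85

P(A ∩ C) = P(A)·P(C|A) = 0.30 × 0.50 = 0.15
P(A ∪ B ∪ C) = 0.30 + 0.45 + 0.50 − 0.10 − 0.15 − 0.20 + 0.05 = 0.85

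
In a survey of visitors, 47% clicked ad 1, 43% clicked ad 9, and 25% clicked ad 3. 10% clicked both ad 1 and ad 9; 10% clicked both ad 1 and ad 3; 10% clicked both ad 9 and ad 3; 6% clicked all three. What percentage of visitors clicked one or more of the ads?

91%

By inclusion–exclusion:
P(at least one) = 47 + 43 + 25 − 10 − 10 − 10 + 6 = 91%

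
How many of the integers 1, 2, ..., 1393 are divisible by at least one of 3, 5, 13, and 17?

748

⌊1393/3⌋ + ⌊1393/5⌋ + ⌊1393/13⌋ + ⌊1393/17⌋ − ⌊1393/15⌋ − ⌊1393/39⌋ − ⌊1393/51⌋ − ⌊1393/65⌋ − ⌊1393/85⌋ − ⌊1393/221⌋ + ⌊1393/195⌋ + ⌊1393/255⌋ + ⌊1393/663⌋ + ⌊1393/1105⌋ − ⌊1393/3315⌋ = 464 + 278 + 107 + 81 − 92 − 35 − 27 − 21 − 16 − 6 + 7 + 5 + 2 + 1 − 0 = 748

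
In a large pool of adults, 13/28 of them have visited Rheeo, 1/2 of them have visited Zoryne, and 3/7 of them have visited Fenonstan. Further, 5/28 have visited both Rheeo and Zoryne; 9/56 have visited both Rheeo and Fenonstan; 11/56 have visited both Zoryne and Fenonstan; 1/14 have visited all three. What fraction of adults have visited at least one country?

13/14

Using inclusion–exclusion:
P(≥1) = 13/28 + 1/2 + 3/7 − 5/28 − 9/56 − 11/56 + 1/14 = 13/14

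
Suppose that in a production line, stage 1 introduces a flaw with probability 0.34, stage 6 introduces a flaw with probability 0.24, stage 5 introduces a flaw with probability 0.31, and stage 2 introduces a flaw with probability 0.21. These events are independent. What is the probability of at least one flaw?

0.72657784

P(none) = (1 − 0.34) × (1 − 0.24) × (1 − 0.31) × (1 − 0.21) = 0.66 × 0.76 × 0.69 × 0.79 = 0.27342216
P(at least one) = 1 − 0.27342216 = 0.72657784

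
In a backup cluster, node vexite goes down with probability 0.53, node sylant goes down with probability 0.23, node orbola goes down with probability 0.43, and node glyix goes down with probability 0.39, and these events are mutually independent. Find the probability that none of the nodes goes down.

0.12583263

P(none) = (1 − 0.53) × (1 − 0.23) × (1 − 0.43) × (1 − 0.39) = 0.47 × 0.77 × 0.57 × 0.61 = 0.12583263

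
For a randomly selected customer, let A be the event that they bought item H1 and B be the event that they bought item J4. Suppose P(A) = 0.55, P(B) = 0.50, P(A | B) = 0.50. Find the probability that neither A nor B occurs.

0.20

P(A ∩ B) = P(B)·P(A|B) = 0.50 × 0.50 = 0.25
By inclusion-exclusion,
P(A ∪ B) = 0.55 + 0.50 − 0.25 = 0.80
P(none) = 1 − 0.80 = 0.20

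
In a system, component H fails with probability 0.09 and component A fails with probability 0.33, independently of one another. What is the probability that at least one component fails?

P(none) = (1 − 0.09) × (1 − 0.33) = 0.91 × 0.67 = 0.6097
P(at least one) = 1 − 0.6097 = 0.3903

0.3903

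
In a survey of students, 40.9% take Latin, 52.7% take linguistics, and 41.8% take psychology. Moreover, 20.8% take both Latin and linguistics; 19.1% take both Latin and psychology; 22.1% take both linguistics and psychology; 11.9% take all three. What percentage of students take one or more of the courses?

P(union) = 40.9 + 52.7 + 41.8 − 20.8 − 19.1 − 22.1 + 11.9 = 85.3%

85.3%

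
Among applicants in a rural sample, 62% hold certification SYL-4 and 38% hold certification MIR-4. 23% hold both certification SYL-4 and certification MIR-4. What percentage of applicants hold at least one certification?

77%

By inclusion-exclusion,
P(union) = 62 + 38 − 23 = 77%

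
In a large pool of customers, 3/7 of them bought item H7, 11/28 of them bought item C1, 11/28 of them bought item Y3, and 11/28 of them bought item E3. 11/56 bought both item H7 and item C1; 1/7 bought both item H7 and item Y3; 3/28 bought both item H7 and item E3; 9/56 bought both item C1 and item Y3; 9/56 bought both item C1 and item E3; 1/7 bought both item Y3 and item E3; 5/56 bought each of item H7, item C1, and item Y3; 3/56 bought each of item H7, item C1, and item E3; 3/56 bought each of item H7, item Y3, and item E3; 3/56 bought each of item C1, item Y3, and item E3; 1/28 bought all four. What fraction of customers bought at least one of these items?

51/56

P(union) = 3/7 + 11/28 + 11/28 + 11/28 − 11/56 − 1/7 − 3/28 − 9/56 − 9/56 − 1/7 + 5/56 + 3/56 + 3/56 + 3/56 − 1/28 = 51/56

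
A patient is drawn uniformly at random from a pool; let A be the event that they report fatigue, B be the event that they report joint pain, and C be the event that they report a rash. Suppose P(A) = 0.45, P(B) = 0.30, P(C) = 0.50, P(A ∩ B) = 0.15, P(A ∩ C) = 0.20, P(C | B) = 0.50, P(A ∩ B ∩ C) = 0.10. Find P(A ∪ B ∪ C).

0.85

P(B ∩ C) = P(B)·P(C|B) = 0.30 × 0.50 = 0.15
P(A ∪ B ∪ C) = 0.45 + 0.30 + 0.50 − 0.15 − 0.20 − 0.15 + 0.10 = 0.85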